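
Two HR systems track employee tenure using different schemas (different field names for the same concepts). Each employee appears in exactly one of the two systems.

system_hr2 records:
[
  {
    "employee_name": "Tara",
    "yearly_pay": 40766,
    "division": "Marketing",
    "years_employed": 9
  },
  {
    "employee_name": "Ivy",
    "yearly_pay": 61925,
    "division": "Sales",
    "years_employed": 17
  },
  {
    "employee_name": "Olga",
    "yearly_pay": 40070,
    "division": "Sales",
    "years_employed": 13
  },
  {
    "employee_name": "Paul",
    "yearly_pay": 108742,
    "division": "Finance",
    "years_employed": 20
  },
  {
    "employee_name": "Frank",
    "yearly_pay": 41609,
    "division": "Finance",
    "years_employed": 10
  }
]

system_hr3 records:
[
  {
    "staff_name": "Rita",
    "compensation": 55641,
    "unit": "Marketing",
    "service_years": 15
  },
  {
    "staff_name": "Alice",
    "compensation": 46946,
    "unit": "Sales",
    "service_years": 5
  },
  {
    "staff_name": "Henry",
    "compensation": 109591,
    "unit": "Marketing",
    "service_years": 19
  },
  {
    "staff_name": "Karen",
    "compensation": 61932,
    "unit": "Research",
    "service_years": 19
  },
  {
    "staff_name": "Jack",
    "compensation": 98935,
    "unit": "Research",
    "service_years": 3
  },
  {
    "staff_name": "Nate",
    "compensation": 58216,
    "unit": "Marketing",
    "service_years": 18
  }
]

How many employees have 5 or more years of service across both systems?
10

Reconcile schemas: "years_employed" (system_hr2) = "service_years" (system_hr3) = years of service

From system_hr2: 5 employees with >= 5 years
From system_hr3: 5 employees with >= 5 years

Total: 5 + 5 = 10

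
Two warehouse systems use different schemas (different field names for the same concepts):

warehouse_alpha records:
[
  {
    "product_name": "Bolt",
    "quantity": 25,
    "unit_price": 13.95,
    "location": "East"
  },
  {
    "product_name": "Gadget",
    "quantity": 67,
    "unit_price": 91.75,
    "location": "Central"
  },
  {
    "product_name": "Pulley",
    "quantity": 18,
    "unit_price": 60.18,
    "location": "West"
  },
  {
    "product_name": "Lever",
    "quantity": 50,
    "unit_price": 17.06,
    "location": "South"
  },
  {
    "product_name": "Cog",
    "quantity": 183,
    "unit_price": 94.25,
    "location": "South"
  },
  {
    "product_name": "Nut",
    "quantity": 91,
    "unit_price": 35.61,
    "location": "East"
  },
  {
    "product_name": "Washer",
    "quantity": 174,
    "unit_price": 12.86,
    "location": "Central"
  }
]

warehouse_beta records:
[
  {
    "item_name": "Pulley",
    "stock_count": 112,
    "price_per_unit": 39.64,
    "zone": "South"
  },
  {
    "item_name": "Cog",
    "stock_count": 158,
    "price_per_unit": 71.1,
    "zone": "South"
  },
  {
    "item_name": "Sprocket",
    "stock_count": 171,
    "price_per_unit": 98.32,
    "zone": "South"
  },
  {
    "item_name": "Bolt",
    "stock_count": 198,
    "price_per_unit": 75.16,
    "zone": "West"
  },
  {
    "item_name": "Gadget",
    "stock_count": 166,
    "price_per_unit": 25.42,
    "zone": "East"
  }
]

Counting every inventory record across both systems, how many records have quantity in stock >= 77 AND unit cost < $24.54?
1

Schema mappings:
- "quantity" (warehouse_alpha) = "stock_count" (warehouse_beta) = quantity
- "unit_price" (warehouse_alpha) = "price_per_unit" (warehouse_beta) = unit cost

Records meeting both conditions in warehouse_alpha: 1
Records meeting both conditions in warehouse_beta: 0

Total: 1 + 0 = 1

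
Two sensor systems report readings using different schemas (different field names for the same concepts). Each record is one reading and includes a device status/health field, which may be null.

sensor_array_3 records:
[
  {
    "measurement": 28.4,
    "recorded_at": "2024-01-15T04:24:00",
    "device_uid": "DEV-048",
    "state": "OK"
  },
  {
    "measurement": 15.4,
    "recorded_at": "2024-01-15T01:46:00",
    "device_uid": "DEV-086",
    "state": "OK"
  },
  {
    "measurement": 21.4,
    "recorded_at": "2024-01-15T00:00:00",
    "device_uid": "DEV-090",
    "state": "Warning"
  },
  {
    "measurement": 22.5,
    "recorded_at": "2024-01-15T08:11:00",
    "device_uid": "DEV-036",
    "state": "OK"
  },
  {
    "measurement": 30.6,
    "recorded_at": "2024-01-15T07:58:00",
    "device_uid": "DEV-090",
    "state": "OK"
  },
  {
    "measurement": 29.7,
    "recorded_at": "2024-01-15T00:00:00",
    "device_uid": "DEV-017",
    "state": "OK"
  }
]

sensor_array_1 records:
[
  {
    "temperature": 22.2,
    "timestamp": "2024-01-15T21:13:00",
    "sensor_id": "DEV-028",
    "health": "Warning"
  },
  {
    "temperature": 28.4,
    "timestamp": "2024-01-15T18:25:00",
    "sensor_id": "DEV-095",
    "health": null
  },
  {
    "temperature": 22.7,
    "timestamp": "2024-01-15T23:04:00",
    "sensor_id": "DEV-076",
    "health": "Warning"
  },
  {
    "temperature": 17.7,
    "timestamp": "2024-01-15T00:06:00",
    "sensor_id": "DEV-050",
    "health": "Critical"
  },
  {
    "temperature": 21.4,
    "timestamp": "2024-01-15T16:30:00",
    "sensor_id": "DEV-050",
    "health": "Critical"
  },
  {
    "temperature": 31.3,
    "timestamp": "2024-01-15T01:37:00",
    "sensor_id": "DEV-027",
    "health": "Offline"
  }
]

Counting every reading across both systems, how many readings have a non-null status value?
11

Schema mapping: "state" (sensor_array_3) = "health" (sensor_array_1) = status

Non-null in sensor_array_3: 6
Non-null in sensor_array_1: 5

Total non-null: 6 + 5 = 11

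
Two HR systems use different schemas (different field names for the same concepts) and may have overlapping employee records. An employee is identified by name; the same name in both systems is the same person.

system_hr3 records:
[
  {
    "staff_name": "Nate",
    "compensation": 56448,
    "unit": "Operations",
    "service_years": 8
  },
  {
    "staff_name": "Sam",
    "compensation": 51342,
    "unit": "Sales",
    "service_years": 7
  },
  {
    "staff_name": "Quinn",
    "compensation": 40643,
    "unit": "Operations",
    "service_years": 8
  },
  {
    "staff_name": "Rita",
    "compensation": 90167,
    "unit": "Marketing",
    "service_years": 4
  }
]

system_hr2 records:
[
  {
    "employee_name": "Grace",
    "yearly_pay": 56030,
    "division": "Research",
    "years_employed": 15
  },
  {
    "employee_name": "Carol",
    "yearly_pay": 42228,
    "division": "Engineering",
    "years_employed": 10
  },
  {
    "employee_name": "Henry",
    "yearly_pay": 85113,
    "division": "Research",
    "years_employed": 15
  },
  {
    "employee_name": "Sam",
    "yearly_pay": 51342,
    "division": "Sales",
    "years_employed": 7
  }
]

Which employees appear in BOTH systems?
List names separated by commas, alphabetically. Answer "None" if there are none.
Sam

Schema mapping: "staff_name" (system_hr3) = "employee_name" (system_hr2) = employee name

Names in system_hr3: ['Nate', 'Quinn', 'Rita', 'Sam']
Names in system_hr2: ['Carol', 'Grace', 'Henry', 'Sam']

Intersection: ['Sam']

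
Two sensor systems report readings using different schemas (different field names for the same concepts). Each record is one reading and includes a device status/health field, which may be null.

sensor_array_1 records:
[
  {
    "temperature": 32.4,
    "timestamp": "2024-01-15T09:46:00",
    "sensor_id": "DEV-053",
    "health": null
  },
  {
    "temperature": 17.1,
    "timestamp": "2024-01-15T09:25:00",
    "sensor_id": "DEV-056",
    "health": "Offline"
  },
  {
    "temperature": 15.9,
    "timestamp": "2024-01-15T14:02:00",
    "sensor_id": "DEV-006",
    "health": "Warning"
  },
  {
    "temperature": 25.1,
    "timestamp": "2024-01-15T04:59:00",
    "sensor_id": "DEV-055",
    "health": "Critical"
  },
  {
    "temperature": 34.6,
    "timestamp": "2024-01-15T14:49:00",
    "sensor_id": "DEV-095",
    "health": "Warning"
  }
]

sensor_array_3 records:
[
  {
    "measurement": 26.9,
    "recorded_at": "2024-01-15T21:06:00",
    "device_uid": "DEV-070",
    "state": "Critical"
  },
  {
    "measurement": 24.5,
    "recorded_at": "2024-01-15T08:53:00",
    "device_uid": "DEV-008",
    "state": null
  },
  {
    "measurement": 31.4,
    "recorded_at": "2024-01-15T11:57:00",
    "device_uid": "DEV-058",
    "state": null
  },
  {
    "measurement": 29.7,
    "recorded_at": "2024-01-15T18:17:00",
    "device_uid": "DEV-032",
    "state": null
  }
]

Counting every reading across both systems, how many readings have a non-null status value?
5

Schema mapping: "health" (sensor_array_1) = "state" (sensor_array_3) = status

Non-null in sensor_array_1: 4
Non-null in sensor_array_3: 1

Total non-null: 4 + 1 = 5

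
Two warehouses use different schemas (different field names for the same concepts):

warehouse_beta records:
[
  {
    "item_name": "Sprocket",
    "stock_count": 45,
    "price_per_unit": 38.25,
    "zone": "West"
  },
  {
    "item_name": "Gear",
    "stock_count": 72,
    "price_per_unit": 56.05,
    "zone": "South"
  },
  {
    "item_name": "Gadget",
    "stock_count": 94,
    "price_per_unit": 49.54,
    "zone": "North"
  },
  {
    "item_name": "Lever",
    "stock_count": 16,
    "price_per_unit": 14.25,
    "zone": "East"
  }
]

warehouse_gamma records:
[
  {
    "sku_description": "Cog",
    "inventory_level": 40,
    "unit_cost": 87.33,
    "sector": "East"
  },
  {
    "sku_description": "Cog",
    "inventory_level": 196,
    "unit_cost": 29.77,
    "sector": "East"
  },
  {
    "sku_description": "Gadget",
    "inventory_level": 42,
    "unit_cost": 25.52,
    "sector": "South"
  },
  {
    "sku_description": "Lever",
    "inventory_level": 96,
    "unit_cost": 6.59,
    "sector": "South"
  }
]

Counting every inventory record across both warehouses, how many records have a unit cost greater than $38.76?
3

Schema mapping: "price_per_unit" (warehouse_beta) = "unit_cost" (warehouse_gamma) = unit cost

Records > $38.76 in warehouse_beta: 2
Records > $38.76 in warehouse_gamma: 1

Total count: 2 + 1 = 3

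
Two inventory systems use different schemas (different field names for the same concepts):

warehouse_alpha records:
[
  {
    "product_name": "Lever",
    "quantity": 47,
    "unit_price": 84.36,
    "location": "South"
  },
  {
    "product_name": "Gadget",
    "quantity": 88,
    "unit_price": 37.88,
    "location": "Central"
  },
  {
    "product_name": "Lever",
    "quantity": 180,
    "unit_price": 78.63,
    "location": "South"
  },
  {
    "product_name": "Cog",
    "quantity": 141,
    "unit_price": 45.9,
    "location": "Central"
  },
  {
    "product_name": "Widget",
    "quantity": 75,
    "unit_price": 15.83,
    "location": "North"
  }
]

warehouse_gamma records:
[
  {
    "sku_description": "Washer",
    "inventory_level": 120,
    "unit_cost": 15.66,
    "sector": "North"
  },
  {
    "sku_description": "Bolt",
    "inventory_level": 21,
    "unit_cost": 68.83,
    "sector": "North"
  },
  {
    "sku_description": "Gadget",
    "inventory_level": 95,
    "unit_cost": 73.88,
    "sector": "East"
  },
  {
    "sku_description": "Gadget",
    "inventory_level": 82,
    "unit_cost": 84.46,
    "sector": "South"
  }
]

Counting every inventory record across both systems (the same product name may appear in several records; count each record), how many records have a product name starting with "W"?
2

Schema mapping: "product_name" (warehouse_alpha) = "sku_description" (warehouse_gamma) = product name

Records with product name starting with "W" in warehouse_alpha: 1
Records with product name starting with "W" in warehouse_gamma: 1

Total: 1 + 1 = 2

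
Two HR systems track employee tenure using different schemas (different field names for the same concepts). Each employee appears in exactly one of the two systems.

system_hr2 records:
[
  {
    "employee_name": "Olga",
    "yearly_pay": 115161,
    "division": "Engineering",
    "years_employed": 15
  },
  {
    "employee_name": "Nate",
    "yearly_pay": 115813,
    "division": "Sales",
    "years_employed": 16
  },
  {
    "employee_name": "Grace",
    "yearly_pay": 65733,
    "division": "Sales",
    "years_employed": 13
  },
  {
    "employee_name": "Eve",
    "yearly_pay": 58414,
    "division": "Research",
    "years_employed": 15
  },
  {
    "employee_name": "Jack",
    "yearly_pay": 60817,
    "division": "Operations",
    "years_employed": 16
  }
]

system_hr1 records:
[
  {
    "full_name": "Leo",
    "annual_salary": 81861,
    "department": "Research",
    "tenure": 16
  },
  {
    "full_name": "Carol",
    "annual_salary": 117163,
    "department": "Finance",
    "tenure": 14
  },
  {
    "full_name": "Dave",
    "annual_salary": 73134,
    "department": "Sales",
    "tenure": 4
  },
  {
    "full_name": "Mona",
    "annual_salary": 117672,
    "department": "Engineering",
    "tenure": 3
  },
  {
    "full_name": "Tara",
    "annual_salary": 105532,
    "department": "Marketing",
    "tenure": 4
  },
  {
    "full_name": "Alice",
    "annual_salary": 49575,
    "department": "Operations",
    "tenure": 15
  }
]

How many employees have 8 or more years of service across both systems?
8

Reconcile schemas: "years_employed" (system_hr2) = "tenure" (system_hr1) = years of service

From system_hr2: 5 employees with >= 8 years
From system_hr1: 3 employees with >= 8 years

Total: 5 + 3 = 8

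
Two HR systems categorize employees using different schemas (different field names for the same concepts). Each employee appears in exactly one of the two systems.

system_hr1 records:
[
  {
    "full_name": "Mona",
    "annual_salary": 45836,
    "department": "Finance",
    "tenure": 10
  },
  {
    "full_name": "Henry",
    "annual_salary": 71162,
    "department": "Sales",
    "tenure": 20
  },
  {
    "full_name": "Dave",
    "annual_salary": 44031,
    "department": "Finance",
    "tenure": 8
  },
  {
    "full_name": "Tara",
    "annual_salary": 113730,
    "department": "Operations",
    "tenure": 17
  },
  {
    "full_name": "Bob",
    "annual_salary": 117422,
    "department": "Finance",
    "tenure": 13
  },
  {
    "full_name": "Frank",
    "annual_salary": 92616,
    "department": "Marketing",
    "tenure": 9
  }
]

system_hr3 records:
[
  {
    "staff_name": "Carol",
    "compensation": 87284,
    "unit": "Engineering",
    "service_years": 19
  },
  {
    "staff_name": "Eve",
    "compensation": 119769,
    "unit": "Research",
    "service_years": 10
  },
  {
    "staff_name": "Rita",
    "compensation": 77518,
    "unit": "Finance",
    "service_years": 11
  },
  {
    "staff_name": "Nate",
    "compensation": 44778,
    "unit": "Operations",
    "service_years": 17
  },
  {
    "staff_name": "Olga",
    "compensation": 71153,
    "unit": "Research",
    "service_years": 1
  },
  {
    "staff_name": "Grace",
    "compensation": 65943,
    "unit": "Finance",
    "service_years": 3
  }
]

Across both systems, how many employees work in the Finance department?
5

Schema mapping: "department" (system_hr1) = "unit" (system_hr3) = department

Finance employees in system_hr1: 3
Finance employees in system_hr3: 2

Total in Finance: 3 + 2 = 5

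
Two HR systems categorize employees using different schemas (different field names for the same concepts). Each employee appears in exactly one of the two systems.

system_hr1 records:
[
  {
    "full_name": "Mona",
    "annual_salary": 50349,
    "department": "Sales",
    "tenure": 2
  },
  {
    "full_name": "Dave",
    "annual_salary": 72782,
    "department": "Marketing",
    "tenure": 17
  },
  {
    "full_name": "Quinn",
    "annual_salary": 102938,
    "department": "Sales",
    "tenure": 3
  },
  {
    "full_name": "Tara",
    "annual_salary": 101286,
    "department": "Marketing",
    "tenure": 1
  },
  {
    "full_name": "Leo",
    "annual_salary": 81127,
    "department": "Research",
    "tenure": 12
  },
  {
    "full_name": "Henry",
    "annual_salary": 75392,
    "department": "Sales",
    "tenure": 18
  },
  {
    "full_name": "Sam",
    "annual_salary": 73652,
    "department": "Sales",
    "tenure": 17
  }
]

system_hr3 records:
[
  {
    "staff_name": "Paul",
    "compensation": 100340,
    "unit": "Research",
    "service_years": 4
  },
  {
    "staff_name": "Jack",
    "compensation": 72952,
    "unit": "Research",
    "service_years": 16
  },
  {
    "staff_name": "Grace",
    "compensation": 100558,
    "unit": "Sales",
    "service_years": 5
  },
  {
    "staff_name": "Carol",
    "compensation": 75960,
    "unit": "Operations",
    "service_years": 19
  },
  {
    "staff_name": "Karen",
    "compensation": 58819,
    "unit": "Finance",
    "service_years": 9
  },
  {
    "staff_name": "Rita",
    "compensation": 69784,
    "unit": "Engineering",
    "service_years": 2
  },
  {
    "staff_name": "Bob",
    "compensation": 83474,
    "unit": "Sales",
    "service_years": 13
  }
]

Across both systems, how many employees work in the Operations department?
1

Schema mapping: "department" (system_hr1) = "unit" (system_hr3) = department

Operations employees in system_hr1: 0
Operations employees in system_hr3: 1

Total in Operations: 0 + 1 = 1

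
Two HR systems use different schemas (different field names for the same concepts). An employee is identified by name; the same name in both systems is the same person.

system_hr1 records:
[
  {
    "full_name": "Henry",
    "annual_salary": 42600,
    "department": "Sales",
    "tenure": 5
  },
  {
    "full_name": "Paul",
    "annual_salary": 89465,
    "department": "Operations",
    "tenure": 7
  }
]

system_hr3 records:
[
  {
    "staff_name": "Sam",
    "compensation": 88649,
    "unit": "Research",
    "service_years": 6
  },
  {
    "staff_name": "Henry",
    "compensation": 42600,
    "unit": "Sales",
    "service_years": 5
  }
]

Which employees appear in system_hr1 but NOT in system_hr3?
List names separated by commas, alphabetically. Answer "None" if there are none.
Paul

Schema mapping: "full_name" (system_hr1) = "staff_name" (system_hr3) = employee name

Names in system_hr1: ['Henry', 'Paul']
Names in system_hr3: ['Henry', 'Sam']

In system_hr1 but not system_hr3: ['Paul']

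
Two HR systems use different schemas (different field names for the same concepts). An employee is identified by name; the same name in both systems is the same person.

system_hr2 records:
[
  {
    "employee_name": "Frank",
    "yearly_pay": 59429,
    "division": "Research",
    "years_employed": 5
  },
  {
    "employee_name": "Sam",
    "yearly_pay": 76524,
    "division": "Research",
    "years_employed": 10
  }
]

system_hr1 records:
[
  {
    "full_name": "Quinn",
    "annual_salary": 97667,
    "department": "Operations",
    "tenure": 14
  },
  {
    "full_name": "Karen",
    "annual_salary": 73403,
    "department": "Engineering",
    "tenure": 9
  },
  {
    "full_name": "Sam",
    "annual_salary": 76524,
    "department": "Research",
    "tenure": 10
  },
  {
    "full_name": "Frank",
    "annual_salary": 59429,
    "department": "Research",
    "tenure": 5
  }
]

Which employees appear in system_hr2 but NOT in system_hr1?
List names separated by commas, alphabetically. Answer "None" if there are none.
None

Schema mapping: "employee_name" (system_hr2) = "full_name" (system_hr1) = employee name

Names in system_hr2: ['Frank', 'Sam']
Names in system_hr1: ['Frank', 'Karen', 'Quinn', 'Sam']

In system_hr2 but not system_hr1: None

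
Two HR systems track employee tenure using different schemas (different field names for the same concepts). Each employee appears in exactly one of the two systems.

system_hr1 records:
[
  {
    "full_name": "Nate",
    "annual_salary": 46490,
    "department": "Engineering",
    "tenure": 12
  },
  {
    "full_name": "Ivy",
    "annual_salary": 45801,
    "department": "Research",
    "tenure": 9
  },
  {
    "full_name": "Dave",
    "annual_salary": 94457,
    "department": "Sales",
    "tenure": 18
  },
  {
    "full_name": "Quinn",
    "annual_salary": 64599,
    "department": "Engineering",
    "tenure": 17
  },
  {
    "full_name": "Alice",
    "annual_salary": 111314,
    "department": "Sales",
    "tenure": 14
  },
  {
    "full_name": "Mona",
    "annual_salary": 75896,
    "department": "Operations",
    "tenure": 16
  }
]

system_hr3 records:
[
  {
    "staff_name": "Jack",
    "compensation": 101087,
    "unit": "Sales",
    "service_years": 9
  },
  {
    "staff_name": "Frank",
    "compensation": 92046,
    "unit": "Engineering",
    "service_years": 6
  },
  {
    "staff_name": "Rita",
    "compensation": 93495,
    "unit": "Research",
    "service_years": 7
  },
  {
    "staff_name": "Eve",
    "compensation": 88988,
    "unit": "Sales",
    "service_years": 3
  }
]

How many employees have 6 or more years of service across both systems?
9

Reconcile schemas: "tenure" (system_hr1) = "service_years" (system_hr3) = years of service

From system_hr1: 6 employees with >= 6 years
From system_hr3: 3 employees with >= 6 years

Total: 6 + 3 = 9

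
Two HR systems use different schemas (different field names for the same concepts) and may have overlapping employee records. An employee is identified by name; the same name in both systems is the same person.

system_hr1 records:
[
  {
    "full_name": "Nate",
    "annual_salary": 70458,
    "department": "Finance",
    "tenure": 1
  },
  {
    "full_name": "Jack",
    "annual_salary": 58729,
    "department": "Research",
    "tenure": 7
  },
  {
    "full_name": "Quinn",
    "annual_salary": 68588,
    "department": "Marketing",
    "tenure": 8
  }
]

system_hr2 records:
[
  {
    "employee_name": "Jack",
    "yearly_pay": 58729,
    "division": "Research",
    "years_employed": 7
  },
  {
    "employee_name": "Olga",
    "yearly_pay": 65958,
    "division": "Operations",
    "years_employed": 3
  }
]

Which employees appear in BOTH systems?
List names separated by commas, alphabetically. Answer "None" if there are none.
Jack

Schema mapping: "full_name" (system_hr1) = "employee_name" (system_hr2) = employee name

Names in system_hr1: ['Jack', 'Nate', 'Quinn']
Names in system_hr2: ['Jack', 'Olga']

Intersection: ['Jack']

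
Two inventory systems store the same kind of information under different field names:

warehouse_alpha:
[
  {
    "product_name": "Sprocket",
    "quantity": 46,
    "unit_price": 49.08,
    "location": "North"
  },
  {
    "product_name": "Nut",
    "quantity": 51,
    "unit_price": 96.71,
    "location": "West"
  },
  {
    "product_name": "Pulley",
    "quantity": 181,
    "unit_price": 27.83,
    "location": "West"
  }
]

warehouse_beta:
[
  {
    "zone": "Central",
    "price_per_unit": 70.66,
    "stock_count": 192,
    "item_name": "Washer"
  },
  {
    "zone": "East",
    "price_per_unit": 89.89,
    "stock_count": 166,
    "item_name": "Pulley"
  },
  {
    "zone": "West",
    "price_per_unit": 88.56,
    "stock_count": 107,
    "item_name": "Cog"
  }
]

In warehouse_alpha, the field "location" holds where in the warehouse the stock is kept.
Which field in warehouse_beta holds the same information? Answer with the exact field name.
zone

In warehouse_alpha, "location" holds where in the warehouse the stock is kept.
The fields in warehouse_beta are: "zone", "price_per_unit", "stock_count", "item_name".
"zone" is the match: the name refers to the same concept and its values are area labels (e.g. 'Central', 'East').
The other fields ("price_per_unit", "stock_count", "item_name") hold different kinds of data.

So "location" in warehouse_alpha corresponds to "zone" in warehouse_beta.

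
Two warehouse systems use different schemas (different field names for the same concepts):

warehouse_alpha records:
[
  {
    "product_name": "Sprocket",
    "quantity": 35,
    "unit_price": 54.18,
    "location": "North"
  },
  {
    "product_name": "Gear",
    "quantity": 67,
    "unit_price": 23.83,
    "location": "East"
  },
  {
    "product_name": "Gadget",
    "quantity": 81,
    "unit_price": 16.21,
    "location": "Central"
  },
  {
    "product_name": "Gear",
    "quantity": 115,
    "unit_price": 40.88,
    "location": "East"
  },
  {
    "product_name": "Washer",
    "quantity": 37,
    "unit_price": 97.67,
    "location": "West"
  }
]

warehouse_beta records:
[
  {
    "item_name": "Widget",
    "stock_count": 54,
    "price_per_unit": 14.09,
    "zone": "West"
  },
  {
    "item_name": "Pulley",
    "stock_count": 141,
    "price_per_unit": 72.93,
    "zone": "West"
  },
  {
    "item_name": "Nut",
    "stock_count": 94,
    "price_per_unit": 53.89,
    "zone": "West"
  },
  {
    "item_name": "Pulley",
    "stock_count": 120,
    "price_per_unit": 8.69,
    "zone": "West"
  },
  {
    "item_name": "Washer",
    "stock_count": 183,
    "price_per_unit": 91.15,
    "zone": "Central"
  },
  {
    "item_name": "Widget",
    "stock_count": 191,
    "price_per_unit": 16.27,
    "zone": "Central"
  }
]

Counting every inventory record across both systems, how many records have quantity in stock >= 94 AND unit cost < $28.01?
2

Schema mappings:
- "quantity" (warehouse_alpha) = "stock_count" (warehouse_beta) = quantity
- "unit_price" (warehouse_alpha) = "price_per_unit" (warehouse_beta) = unit cost

Records meeting both conditions in warehouse_alpha: 0
Records meeting both conditions in warehouse_beta: 2

Total: 0 + 2 = 2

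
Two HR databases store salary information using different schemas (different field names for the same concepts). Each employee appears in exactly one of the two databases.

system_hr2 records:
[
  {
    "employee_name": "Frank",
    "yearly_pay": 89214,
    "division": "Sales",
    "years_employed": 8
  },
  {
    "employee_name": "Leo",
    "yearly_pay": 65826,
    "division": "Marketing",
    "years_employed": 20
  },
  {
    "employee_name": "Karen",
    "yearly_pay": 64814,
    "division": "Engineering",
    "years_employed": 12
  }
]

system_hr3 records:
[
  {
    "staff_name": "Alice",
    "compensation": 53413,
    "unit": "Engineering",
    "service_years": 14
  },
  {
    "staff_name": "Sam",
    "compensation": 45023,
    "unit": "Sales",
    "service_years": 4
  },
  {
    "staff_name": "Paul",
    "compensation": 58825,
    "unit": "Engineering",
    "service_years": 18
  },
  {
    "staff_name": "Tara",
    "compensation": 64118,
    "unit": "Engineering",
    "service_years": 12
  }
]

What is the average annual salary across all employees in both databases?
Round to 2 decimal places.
63033.29

Schema mapping: "yearly_pay" (system_hr2) = "compensation" (system_hr3) = annual salary

All salaries: [89214, 65826, 64814, 53413, 45023, 58825, 64118]
Sum: 441233
Count: 7
Average: 441233 / 7 = 63033.29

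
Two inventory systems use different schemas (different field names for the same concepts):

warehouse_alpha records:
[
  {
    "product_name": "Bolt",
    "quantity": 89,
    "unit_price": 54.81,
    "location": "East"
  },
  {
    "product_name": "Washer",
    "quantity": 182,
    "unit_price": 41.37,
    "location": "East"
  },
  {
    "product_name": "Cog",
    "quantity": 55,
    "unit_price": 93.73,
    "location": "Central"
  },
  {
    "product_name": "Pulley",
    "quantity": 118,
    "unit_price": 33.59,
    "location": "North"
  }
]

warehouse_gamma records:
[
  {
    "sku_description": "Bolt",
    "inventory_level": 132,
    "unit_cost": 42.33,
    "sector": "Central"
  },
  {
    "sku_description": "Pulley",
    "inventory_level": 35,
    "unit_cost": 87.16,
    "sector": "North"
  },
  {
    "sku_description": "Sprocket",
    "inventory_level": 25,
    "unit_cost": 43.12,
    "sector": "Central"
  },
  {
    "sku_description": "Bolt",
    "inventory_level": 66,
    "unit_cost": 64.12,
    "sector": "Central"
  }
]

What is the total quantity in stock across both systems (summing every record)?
702

To reconcile these schemas, identify the field holding the quantity in stock in each system:
1. In warehouse_alpha it is "quantity"
2. In warehouse_gamma it is "inventory_level"

From warehouse_alpha: 89 + 182 + 55 + 118 = 444
From warehouse_gamma: 132 + 35 + 25 + 66 = 258

Total: 444 + 258 = 702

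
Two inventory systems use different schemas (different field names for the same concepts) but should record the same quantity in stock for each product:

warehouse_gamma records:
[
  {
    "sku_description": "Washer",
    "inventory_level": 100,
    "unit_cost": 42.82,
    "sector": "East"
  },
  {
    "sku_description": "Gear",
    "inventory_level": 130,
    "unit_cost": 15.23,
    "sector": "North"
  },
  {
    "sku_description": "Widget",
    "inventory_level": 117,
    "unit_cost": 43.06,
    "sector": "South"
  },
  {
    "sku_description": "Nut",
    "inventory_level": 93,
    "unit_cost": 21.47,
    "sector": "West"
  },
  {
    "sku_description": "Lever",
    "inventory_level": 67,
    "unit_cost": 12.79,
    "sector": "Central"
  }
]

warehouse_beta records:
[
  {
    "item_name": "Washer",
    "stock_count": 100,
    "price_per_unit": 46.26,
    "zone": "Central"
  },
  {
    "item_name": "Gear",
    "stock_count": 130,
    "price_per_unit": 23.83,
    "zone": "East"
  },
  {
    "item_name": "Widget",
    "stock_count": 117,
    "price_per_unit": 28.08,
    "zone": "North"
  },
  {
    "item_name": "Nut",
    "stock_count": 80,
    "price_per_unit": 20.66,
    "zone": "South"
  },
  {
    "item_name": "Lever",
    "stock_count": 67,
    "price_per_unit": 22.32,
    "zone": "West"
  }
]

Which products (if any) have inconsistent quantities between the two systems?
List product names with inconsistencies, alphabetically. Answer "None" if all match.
Nut

Schema mappings:
- "sku_description" (warehouse_gamma) = "item_name" (warehouse_beta) = product name
- "inventory_level" (warehouse_gamma) = "stock_count" (warehouse_beta) = quantity

Comparison:
  Washer: 100 vs 100 - MATCH
  Gear: 130 vs 130 - MATCH
  Widget: 117 vs 117 - MATCH
  Nut: 93 vs 80 - MISMATCH
  Lever: 67 vs 67 - MATCH

Products with inconsistencies: Nut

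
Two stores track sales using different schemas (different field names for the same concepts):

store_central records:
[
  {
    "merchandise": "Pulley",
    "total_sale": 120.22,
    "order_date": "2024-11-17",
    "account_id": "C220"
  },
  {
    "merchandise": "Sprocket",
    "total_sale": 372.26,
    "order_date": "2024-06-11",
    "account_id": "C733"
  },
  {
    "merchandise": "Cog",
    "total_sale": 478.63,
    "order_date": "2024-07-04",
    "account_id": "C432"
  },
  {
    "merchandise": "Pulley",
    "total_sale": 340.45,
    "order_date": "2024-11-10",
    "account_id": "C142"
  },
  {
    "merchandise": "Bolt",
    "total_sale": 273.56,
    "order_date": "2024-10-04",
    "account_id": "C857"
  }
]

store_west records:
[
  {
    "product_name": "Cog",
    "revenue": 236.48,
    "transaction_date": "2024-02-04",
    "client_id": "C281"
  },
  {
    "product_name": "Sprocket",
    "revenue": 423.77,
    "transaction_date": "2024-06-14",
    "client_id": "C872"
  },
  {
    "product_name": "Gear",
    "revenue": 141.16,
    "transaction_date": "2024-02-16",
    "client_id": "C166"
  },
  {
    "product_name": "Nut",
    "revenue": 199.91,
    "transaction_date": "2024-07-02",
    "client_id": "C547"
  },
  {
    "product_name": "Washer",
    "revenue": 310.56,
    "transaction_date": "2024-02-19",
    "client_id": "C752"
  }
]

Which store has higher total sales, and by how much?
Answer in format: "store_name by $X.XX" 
store_central by $273.24

Schema mapping: "total_sale" (store_central) = "revenue" (store_west) = sale amount

Total for store_central: 1585.12
Total for store_west: 1311.88

Difference: |1585.12 - 1311.88| = 273.24
store_central has higher sales by $273.24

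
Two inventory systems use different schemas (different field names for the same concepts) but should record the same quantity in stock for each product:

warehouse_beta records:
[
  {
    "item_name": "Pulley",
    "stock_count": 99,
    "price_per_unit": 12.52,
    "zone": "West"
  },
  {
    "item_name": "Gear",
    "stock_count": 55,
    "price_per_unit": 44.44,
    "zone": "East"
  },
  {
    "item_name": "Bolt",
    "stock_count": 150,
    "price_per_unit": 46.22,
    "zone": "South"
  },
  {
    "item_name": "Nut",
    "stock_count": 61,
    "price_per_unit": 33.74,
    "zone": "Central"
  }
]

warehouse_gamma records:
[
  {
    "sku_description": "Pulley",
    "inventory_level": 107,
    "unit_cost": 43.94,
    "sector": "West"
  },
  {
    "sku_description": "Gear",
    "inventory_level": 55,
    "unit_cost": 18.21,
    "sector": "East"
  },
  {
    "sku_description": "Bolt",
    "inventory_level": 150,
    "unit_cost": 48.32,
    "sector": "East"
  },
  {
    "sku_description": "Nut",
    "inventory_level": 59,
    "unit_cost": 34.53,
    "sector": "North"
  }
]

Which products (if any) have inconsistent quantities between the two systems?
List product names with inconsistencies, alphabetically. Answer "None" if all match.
Nut, Pulley

Schema mappings:
- "item_name" (warehouse_beta) = "sku_description" (warehouse_gamma) = product name
- "stock_count" (warehouse_beta) = "inventory_level" (warehouse_gamma) = quantity

Comparison:
  Pulley: 99 vs 107 - MISMATCH
  Gear: 55 vs 55 - MATCH
  Bolt: 150 vs 150 - MATCH
  Nut: 61 vs 59 - MISMATCH

Products with inconsistencies: Nut, Pulley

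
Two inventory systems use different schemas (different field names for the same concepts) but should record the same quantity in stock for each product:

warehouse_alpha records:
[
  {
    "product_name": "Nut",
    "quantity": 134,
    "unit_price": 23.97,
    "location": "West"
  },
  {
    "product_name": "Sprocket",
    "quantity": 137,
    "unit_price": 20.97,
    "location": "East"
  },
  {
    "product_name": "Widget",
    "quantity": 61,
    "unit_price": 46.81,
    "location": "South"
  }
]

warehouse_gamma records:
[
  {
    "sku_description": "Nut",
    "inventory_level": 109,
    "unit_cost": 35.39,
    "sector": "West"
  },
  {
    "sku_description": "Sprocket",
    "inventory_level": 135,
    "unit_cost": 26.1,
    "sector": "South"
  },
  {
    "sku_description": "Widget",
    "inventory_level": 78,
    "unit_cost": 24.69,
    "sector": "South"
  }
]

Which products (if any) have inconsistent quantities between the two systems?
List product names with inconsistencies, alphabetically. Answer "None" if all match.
Nut, Sprocket, Widget

Schema mappings:
- "product_name" (warehouse_alpha) = "sku_description" (warehouse_gamma) = product name
- "quantity" (warehouse_alpha) = "inventory_level" (warehouse_gamma) = quantity

Comparison:
  Nut: 134 vs 109 - MISMATCH
  Sprocket: 137 vs 135 - MISMATCH
  Widget: 61 vs 78 - MISMATCH

Products with inconsistencies: Nut, Sprocket, Widget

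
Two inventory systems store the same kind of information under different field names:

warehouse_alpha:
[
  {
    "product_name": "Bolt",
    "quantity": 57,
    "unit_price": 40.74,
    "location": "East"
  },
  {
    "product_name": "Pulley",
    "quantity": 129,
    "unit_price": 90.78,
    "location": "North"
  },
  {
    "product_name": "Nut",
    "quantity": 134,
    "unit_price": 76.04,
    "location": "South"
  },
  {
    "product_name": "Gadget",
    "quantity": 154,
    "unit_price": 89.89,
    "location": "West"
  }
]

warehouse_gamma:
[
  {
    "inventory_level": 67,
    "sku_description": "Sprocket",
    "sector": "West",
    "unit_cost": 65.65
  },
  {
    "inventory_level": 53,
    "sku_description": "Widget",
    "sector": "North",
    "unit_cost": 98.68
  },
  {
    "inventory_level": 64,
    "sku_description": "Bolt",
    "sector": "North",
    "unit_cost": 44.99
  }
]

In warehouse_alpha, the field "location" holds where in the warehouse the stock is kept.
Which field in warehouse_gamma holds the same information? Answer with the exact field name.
sector

In warehouse_alpha, "location" holds where in the warehouse the stock is kept.
The fields in warehouse_gamma are: "inventory_level", "sku_description", "sector", "unit_cost".
"sector" is the match: the name refers to the same concept and its values are area labels (e.g. 'North', 'West').
The other fields ("inventory_level", "sku_description", "unit_cost") hold different kinds of data.

So "location" in warehouse_alpha corresponds to "sector" in warehouse_gamma.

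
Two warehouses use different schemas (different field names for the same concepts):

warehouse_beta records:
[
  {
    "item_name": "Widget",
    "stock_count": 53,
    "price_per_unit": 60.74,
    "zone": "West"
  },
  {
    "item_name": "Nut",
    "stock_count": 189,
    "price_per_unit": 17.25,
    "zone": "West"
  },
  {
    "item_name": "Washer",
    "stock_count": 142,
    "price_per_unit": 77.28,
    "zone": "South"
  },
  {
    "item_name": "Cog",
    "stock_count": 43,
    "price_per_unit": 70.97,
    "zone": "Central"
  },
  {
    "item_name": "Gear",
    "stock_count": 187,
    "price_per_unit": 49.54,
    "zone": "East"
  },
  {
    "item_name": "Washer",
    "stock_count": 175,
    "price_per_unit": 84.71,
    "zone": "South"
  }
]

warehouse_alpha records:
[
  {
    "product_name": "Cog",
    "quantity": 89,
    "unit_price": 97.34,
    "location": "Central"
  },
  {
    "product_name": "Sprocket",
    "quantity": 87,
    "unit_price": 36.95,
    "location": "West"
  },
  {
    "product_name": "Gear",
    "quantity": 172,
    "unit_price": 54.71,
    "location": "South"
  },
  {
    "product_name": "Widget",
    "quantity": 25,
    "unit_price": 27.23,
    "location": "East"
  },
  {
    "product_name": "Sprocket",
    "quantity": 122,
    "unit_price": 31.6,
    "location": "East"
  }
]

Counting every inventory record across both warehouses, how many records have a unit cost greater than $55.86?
5

Schema mapping: "price_per_unit" (warehouse_beta) = "unit_price" (warehouse_alpha) = unit cost

Records > $55.86 in warehouse_beta: 4
Records > $55.86 in warehouse_alpha: 1

Total count: 4 + 1 = 5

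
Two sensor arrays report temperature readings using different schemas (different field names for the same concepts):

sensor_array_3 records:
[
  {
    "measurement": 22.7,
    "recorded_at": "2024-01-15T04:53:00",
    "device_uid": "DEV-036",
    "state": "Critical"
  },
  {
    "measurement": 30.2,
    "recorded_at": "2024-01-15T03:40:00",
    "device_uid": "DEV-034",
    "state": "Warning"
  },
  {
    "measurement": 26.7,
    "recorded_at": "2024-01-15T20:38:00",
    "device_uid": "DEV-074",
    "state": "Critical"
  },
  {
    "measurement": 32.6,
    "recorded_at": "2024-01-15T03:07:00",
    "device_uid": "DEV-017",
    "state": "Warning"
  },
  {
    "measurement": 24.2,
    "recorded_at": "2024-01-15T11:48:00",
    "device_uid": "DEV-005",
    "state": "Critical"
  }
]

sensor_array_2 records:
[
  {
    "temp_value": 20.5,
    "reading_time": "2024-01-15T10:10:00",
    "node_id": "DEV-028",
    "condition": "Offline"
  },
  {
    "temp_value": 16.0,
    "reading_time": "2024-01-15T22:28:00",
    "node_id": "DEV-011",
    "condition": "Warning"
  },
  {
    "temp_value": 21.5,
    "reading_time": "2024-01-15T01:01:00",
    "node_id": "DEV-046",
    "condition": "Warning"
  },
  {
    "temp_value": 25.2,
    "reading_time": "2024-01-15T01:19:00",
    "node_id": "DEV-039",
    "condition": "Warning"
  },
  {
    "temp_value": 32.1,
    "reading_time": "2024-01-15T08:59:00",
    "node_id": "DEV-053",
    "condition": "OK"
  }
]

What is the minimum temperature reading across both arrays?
16.0

Schema mapping: "measurement" (sensor_array_3) = "temp_value" (sensor_array_2) = temperature reading

Minimum in sensor_array_3: 22.7
Minimum in sensor_array_2: 16.0

Overall minimum: min(22.7, 16.0) = 16.0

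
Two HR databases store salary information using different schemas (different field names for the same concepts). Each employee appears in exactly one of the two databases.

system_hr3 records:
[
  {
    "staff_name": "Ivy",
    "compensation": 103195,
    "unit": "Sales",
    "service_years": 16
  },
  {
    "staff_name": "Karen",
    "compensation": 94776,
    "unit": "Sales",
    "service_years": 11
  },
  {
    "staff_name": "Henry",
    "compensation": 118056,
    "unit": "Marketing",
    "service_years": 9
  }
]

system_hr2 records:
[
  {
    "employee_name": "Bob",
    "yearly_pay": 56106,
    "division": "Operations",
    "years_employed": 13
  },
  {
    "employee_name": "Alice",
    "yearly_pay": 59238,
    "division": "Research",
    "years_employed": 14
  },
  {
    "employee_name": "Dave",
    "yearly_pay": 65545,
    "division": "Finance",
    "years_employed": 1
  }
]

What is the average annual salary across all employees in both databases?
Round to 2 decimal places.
82819.33

Schema mapping: "compensation" (system_hr3) = "yearly_pay" (system_hr2) = annual salary

All salaries: [103195, 94776, 118056, 56106, 59238, 65545]
Sum: 496916
Count: 6
Average: 496916 / 6 = 82819.33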